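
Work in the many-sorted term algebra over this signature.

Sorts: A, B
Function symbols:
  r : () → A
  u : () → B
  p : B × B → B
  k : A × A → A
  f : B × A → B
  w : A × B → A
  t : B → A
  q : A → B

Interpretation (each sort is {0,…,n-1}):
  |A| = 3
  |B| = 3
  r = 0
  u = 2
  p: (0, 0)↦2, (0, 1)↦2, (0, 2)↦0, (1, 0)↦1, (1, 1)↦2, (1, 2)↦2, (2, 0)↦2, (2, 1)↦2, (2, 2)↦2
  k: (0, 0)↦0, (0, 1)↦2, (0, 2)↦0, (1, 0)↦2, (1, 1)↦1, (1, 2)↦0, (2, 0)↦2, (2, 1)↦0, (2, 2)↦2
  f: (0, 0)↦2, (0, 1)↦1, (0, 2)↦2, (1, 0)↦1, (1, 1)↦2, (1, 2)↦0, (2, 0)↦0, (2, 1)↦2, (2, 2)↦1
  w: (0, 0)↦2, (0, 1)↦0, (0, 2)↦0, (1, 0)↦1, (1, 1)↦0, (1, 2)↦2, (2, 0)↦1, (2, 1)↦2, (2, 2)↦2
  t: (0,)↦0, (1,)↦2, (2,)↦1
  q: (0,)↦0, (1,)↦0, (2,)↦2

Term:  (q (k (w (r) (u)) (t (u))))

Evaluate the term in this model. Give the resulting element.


value = 2

  r = 0
  u = 2
  (w (r) (u)) = w(0, 2) = 0
  u = 2
  (t (u)) = t(2,) = 1
  (k (w (r) (u)) (t (u))) = k(0, 1) = 2
  (q (k (w (r) (u)) (t (u)))) = q(2,) = 2


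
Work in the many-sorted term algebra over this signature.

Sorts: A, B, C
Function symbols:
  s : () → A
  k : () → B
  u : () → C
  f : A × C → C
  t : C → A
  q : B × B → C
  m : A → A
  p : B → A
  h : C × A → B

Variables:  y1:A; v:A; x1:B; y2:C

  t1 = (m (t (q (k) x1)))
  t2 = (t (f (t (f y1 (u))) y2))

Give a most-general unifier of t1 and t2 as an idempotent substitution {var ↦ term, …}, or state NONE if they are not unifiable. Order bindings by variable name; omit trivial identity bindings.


head clash or occurs-check failure — not unifiable

NONE (not unifiable)


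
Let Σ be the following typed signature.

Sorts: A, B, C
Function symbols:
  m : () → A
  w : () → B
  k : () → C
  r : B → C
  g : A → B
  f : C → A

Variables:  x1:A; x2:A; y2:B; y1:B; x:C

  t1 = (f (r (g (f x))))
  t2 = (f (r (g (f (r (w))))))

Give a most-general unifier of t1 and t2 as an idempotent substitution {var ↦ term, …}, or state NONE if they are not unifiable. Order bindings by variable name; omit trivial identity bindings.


{x ↦ (r (w))}


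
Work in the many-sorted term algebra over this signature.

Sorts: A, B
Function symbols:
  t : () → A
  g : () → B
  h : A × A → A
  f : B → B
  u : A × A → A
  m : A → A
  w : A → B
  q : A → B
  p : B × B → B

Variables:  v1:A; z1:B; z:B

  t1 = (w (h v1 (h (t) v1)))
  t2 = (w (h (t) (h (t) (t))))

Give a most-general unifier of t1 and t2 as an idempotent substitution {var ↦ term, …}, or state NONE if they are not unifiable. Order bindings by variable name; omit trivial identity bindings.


{v1 ↦ (t)}


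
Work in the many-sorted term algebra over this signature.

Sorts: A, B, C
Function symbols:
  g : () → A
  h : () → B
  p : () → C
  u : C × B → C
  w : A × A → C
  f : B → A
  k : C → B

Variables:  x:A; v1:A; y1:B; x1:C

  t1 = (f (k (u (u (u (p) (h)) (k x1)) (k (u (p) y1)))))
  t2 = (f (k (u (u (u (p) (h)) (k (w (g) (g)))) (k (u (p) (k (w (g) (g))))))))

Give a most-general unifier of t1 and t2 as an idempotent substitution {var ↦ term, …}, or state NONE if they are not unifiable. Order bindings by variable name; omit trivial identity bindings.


{x1 ↦ (w (g) (g)), y1 ↦ (k (w (g) (g)))}


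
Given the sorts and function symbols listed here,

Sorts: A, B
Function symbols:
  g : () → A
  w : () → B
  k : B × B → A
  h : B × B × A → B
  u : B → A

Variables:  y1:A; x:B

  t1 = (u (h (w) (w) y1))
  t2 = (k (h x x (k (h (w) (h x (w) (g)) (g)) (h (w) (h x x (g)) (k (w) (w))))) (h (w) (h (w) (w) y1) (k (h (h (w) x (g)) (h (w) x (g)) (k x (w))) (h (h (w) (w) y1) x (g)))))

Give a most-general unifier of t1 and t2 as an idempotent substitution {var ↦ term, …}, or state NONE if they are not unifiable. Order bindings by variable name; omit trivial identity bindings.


head clash or occurs-check failure — not unifiable

NONE (not unifiable)


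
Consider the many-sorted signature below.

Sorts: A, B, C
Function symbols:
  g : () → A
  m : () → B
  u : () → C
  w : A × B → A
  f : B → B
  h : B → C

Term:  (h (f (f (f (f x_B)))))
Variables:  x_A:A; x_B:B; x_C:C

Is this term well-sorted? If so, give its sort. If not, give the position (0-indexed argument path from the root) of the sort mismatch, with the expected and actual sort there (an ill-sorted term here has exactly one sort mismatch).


well-sorted; sort = C

          x_B : B
        (f x_B) : B
      (f (f x_B)) : B
    (f (f (f x_B))) : B
  (f (f (f (f x_B)))) : B
(h (f (f (f (f x_B))))) : C


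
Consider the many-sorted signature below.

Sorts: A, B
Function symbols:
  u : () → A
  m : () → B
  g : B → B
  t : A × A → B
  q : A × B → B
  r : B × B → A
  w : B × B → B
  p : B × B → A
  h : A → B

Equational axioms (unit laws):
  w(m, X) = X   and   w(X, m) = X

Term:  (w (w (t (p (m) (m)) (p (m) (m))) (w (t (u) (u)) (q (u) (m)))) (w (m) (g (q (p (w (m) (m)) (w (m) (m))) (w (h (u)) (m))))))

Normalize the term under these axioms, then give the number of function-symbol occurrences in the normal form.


1. (w (w (t (p (m) (m)) (p (m) (m))) (w (t (u) (u)) (q (u) (m)))) (w (m) (g (q (p (w (m) (m)) (w (m) (m))) (w (h (u)) (m))))))  →  (w (w (t (p (m) (m)) (p (m) (m))) (w (t (u) (u)) (q (u) (m)))) (g (q (p (w (m) (m)) (w (m) (m))) (w (h (u)) (m)))))
2. (w (w (t (p (m) (m)) (p (m) (m))) (w (t (u) (u)) (q (u) (m)))) (g (q (p (w (m) (m)) (w (m) (m))) (w (h (u)) (m)))))  →  (w (w (t (p (m) (m)) (p (m) (m))) (w (t (u) (u)) (q (u) (m)))) (g (q (p (m) (w (m) (m))) (w (h (u)) (m)))))
3. (w (w (t (p (m) (m)) (p (m) (m))) (w (t (u) (u)) (q (u) (m)))) (g (q (p (m) (w (m) (m))) (w (h (u)) (m)))))  →  (w (w (t (p (m) (m)) (p (m) (m))) (w (t (u) (u)) (q (u) (m)))) (g (q (p (m) (m)) (w (h (u)) (m)))))
4. (w (w (t (p (m) (m)) (p (m) (m))) (w (t (u) (u)) (q (u) (m)))) (g (q (p (m) (m)) (w (h (u)) (m)))))  →  (w (w (t (p (m) (m)) (p (m) (m))) (w (t (u) (u)) (q (u) (m)))) (g (q (p (m) (m)) (h (u)))))
normal form: (w (w (t (p (m) (m)) (p (m) (m))) (w (t (u) (u)) (q (u) (m)))) (g (q (p (m) (m)) (h (u)))))

size = 23


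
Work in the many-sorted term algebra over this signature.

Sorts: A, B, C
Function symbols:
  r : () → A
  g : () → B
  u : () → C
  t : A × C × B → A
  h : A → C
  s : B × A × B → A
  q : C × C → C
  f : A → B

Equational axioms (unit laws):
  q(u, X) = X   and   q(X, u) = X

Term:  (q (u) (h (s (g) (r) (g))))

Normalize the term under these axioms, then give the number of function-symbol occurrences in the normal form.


1. (q (u) (h (s (g) (r) (g))))  →  (h (s (g) (r) (g)))
normal form: (h (s (g) (r) (g)))

size = 5


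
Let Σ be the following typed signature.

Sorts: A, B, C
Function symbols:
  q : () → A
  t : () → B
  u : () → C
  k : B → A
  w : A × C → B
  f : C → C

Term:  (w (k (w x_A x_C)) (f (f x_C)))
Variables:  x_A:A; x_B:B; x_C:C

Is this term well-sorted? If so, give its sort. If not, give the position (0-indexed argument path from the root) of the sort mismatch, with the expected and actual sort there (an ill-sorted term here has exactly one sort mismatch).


well-sorted; sort = B

      x_A : A
      x_C : C
    (w x_A x_C) : B
  (k (w x_A x_C)) : A
      x_C : C
    (f x_C) : C
  (f (f x_C)) : C
(w (k (w x_A x_C)) (f (f x_C))) : B


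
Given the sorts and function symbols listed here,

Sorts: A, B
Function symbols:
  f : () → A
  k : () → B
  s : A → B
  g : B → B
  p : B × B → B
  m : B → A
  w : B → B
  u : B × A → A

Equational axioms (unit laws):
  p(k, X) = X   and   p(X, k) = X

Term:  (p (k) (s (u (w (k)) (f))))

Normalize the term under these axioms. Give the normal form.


1. (p (k) (s (u (w (k)) (f))))  →  (s (u (w (k)) (f)))

normal form = (s (u (w (k)) (f)))


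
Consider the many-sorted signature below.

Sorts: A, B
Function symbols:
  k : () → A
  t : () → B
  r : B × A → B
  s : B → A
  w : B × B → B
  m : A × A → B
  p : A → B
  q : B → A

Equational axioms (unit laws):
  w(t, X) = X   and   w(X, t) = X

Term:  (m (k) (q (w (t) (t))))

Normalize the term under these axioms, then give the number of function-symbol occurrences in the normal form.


size = 4

1. (m (k) (q (w (t) (t))))  →  (m (k) (q (t)))
normal form: (m (k) (q (t)))


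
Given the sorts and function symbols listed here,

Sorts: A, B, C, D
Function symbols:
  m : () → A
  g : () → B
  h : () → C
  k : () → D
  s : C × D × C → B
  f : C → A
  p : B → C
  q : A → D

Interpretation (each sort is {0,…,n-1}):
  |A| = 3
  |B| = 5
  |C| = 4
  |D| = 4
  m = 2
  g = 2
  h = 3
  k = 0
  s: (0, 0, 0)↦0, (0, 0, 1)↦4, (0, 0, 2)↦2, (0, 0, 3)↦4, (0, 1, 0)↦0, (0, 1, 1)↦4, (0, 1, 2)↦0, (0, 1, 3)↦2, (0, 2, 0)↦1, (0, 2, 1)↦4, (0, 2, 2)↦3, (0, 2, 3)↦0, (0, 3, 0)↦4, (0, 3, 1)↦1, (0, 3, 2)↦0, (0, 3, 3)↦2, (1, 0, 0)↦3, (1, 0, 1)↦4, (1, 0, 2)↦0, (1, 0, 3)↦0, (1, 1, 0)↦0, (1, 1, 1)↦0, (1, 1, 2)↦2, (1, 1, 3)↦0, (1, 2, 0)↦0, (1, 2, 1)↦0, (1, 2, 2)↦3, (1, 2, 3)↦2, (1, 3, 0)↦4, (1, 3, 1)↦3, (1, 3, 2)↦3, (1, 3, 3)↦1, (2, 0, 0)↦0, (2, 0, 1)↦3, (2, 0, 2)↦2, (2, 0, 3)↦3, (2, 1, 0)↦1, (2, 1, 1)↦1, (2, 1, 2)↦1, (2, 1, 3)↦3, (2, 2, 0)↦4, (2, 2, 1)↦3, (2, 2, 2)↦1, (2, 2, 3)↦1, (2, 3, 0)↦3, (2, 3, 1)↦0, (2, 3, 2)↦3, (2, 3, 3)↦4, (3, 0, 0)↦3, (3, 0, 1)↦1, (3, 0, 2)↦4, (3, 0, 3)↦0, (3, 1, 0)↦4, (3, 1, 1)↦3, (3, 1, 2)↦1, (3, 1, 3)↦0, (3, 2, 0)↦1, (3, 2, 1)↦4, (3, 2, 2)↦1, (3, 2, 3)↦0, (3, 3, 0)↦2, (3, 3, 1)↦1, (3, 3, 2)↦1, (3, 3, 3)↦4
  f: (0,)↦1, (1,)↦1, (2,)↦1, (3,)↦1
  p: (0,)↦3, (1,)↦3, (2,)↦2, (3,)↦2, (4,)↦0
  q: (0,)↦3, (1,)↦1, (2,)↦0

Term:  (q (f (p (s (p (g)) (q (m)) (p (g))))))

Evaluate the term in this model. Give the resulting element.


  g = 2
  (p (g)) = p(2,) = 2
  m = 2
  (q (m)) = q(2,) = 0
  g = 2
  (p (g)) = p(2,) = 2
  (s (p (g)) (q (m)) (p (g))) = s(2, 0, 2) = 2
  (p (s (p (g)) (q (m)) (p (g)))) = p(2,) = 2
  (f (p (s (p (g)) (q (m)) (p (g))))) = f(2,) = 1
  (q (f (p (s (p (g)) (q (m)) (p (g)))))) = q(1,) = 1

value = 1


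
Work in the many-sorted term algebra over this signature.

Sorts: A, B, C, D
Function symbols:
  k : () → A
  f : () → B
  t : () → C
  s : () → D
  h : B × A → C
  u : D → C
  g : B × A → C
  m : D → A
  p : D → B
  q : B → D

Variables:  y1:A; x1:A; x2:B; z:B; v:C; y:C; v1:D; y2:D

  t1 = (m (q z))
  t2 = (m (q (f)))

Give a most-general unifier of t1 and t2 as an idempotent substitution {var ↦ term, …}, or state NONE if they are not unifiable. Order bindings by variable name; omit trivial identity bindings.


{z ↦ (f)}


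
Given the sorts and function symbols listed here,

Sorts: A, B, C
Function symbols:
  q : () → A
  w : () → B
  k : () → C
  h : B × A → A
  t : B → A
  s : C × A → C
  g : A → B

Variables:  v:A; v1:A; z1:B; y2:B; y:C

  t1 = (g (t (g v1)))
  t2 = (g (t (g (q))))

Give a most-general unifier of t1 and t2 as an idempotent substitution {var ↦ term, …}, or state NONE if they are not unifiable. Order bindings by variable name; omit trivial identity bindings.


{v1 ↦ (q)}


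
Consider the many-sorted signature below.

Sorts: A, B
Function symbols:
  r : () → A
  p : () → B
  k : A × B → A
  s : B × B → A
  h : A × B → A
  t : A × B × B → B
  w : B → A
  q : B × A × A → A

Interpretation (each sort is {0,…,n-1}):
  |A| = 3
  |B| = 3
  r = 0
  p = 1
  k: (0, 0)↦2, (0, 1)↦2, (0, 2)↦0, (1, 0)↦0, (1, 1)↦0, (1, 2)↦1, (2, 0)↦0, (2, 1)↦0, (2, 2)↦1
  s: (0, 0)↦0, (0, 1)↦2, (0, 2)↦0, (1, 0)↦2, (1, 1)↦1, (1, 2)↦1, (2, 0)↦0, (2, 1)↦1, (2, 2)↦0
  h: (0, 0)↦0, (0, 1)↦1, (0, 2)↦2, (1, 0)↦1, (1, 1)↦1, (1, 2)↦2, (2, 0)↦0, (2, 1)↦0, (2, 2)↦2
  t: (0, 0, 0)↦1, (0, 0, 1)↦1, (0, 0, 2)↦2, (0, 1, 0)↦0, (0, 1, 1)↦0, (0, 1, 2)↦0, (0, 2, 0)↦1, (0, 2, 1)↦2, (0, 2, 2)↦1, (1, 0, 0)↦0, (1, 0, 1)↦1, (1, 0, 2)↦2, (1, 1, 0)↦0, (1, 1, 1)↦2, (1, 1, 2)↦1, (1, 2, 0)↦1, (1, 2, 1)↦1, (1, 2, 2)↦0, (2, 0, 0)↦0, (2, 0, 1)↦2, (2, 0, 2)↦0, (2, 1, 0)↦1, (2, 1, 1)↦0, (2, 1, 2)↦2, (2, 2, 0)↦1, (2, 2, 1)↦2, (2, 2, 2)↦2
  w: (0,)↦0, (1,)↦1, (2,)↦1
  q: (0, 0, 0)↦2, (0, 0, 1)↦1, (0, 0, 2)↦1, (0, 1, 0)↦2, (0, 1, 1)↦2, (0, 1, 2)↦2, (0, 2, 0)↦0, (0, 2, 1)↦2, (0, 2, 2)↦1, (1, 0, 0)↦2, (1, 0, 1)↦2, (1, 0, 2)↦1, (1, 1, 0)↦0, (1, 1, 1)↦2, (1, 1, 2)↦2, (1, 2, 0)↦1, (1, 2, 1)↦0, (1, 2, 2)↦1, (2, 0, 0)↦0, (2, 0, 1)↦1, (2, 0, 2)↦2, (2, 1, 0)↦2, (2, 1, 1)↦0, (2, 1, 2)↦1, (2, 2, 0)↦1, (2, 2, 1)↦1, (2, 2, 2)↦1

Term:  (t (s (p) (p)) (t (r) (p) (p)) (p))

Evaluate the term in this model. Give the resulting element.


value = 1

  p = 1
  p = 1
  (s (p) (p)) = s(1, 1) = 1
  r = 0
  p = 1
  p = 1
  (t (r) (p) (p)) = t(0, 1, 1) = 0
  p = 1
  (t (s (p) (p)) (t (r) (p) (p)) (p)) = t(1, 0, 1) = 1


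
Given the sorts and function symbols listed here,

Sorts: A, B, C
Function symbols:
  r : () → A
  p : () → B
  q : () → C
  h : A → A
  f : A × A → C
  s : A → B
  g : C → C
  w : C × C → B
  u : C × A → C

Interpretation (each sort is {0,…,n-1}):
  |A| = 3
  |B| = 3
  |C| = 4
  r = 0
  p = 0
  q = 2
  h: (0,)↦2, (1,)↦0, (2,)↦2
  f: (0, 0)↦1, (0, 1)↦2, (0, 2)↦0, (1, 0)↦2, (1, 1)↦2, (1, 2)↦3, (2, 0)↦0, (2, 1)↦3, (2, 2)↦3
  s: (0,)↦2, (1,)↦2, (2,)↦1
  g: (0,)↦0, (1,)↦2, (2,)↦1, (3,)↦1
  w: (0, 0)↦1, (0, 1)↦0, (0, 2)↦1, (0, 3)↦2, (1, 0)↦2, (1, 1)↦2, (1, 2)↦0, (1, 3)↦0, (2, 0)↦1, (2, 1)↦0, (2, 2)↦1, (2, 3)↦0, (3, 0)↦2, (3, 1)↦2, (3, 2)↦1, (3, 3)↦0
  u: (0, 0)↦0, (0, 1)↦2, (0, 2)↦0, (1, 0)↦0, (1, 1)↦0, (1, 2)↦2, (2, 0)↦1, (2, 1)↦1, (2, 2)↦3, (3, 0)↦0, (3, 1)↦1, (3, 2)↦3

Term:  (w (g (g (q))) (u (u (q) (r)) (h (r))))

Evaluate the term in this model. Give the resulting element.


value = 1

  q = 2
  (g (q)) = g(2,) = 1
  (g (g (q))) = g(1,) = 2
  q = 2
  r = 0
  (u (q) (r)) = u(2, 0) = 1
  r = 0
  (h (r)) = h(0,) = 2
  (u (u (q) (r)) (h (r))) = u(1, 2) = 2
  (w (g (g (q))) (u (u (q) (r)) (h (r)))) = w(2, 2) = 1


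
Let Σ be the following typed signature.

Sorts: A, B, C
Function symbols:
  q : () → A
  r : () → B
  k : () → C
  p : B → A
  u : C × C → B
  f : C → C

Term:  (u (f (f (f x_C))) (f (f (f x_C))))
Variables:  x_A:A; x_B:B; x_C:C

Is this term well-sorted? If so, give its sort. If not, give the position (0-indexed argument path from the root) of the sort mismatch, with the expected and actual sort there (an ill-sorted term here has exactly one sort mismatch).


well-sorted; sort = B

        x_C : C
      (f x_C) : C
    (f (f x_C)) : C
  (f (f (f x_C))) : C
        x_C : C
      (f x_C) : C
    (f (f x_C)) : C
  (f (f (f x_C))) : C
(u (f (f (f x_C))) (f (f (f x_C)))) : B


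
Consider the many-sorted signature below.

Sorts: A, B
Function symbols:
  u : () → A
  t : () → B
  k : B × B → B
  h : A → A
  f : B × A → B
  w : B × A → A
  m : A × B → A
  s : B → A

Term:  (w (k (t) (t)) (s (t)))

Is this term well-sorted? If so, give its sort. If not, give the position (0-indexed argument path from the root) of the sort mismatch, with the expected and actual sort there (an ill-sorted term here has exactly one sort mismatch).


    (t) : B
    (t) : B
  (k (t) (t)) : B
    (t) : B
  (s (t)) : A
(w (k (t) (t)) (s (t))) : A

well-sorted; sort = A


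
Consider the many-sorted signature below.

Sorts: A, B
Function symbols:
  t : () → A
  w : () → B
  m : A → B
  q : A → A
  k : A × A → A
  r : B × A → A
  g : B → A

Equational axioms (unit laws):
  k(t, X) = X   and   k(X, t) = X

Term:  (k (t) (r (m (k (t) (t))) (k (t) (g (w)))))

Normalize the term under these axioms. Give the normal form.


normal form = (r (m (t)) (g (w)))

1. (k (t) (r (m (k (t) (t))) (k (t) (g (w)))))  →  (r (m (k (t) (t))) (k (t) (g (w))))
2. (r (m (k (t) (t))) (k (t) (g (w))))  →  (r (m (t)) (k (t) (g (w))))
3. (r (m (t)) (k (t) (g (w))))  →  (r (m (t)) (g (w)))


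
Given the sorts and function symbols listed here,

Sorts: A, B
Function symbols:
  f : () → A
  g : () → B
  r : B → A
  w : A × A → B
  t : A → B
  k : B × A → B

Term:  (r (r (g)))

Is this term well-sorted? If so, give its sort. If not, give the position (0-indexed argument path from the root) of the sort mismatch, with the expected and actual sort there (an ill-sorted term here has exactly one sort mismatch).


ill-sorted at position [0]: expected B, got A

    (g) : B
  (r (g)) : A
(r (r (g))) : ✗ arg 0 at [0] has sort A, expected B


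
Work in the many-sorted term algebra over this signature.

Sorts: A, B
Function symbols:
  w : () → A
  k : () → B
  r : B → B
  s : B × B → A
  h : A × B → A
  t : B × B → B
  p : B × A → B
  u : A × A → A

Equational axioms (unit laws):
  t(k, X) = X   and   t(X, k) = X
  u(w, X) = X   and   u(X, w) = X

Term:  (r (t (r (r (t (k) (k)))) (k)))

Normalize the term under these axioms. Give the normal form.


normal form = (r (r (r (k))))

1. (r (t (r (r (t (k) (k)))) (k)))  →  (r (r (r (t (k) (k)))))
2. (r (r (r (t (k) (k)))))  →  (r (r (r (k))))


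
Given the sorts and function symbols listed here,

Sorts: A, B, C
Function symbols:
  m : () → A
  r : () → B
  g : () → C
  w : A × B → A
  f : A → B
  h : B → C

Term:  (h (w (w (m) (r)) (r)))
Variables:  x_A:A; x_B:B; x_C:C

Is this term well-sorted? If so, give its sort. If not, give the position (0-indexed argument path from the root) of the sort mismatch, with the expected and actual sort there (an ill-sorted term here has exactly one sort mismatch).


      (m) : A
      (r) : B
    (w (m) (r)) : A
    (r) : B
  (w (w (m) (r)) (r)) : A
(h (w (w (m) (r)) (r))) : ✗ arg 0 at [0] has sort A, expected B

ill-sorted at position [0]: expected B, got A


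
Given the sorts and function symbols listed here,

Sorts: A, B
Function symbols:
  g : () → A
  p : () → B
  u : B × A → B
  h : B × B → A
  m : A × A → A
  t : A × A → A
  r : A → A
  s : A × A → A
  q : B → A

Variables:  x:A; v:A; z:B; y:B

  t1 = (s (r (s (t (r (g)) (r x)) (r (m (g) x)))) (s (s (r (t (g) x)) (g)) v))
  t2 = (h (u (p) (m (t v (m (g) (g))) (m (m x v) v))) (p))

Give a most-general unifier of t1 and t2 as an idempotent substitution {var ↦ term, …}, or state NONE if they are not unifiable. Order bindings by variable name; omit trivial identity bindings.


head clash or occurs-check failure — not unifiable

NONE (not unifiable)


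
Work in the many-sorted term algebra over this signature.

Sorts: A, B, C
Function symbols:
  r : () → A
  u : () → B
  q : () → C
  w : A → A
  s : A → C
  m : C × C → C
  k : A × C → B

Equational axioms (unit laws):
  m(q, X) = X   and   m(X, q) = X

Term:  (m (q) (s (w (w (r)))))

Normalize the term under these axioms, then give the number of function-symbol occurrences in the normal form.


1. (m (q) (s (w (w (r)))))  →  (s (w (w (r))))
normal form: (s (w (w (r))))

size = 4


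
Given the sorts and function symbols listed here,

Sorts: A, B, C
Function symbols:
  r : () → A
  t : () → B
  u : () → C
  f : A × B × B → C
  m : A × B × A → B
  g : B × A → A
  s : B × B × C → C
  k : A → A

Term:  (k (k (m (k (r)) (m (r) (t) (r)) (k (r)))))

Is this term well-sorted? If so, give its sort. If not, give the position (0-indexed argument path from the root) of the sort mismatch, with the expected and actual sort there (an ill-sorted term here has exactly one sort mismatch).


        (r) : A
      (k (r)) : A
        (r) : A
        (t) : B
        (r) : A
      (m (r) (t) (r)) : B
        (r) : A
      (k (r)) : A
    (m (k (r)) (m (r) (t) (r)) (k (r))) : B
  (k (m (k (r)) (m (r) (t) (r)) (k (r)))) : ✗ arg 0 at [0, 0] has sort B, expected A

ill-sorted at position [0, 0]: expected A, got B


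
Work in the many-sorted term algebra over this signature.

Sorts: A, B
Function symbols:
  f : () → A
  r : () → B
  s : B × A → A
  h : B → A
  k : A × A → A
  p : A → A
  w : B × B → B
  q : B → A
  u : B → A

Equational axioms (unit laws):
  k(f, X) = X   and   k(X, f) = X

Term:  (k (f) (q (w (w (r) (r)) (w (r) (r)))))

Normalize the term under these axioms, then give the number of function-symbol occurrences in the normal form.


size = 8

1. (k (f) (q (w (w (r) (r)) (w (r) (r)))))  →  (q (w (w (r) (r)) (w (r) (r))))
normal form: (q (w (w (r) (r)) (w (r) (r))))


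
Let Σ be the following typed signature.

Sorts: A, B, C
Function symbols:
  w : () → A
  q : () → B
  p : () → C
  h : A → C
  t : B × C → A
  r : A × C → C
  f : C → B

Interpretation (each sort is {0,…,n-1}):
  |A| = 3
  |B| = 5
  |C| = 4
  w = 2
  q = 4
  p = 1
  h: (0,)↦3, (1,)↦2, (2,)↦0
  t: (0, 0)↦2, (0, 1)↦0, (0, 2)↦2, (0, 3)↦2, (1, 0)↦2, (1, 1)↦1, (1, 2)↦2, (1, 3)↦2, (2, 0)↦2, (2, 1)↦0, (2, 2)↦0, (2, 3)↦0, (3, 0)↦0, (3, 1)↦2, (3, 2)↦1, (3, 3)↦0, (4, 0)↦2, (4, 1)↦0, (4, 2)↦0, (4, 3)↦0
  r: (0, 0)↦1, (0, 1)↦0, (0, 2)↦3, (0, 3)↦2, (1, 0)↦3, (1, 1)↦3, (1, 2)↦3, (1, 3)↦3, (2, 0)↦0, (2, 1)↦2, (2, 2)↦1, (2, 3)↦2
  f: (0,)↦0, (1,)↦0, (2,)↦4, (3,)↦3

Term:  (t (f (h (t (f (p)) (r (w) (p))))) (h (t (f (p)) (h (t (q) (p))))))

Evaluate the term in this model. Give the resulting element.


value = 2

  p = 1
  (f (p)) = f(1,) = 0
  w = 2
  p = 1
  (r (w) (p)) = r(2, 1) = 2
  (t (f (p)) (r (w) (p))) = t(0, 2) = 2
  (h (t (f (p)) (r (w) (p)))) = h(2,) = 0
  (f (h (t (f (p)) (r (w) (p))))) = f(0,) = 0
  p = 1
  (f (p)) = f(1,) = 0
  q = 4
  p = 1
  (t (q) (p)) = t(4, 1) = 0
  (h (t (q) (p))) = h(0,) = 3
  (t (f (p)) (h (t (q) (p)))) = t(0, 3) = 2
  (h (t (f (p)) (h (t (q) (p))))) = h(2,) = 0
  (t (f (h (t (f (p)) (r (w) (p))))) (h (t (f (p)) (h (t (q) (p)))))) = t(0, 0) = 2


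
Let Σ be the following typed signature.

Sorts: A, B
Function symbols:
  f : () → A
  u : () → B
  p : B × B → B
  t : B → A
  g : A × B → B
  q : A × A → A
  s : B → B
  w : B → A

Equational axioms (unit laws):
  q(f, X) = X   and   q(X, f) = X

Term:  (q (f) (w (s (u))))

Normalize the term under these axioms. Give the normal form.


normal form = (w (s (u)))

1. (q (f) (w (s (u))))  →  (w (s (u)))


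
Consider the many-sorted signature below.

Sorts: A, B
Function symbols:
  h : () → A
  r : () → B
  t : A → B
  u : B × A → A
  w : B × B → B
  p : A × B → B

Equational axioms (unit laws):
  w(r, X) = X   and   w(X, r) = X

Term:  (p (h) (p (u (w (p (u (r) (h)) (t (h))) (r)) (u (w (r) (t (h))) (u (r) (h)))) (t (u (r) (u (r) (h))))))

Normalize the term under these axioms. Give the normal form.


1. (p (h) (p (u (w (p (u (r) (h)) (t (h))) (r)) (u (w (r) (t (h))) (u (r) (h)))) (t (u (r) (u (r) (h))))))  →  (p (h) (p (u (p (u (r) (h)) (t (h))) (u (w (r) (t (h))) (u (r) (h)))) (t (u (r) (u (r) (h))))))
2. (p (h) (p (u (p (u (r) (h)) (t (h))) (u (w (r) (t (h))) (u (r) (h)))) (t (u (r) (u (r) (h))))))  →  (p (h) (p (u (p (u (r) (h)) (t (h))) (u (t (h)) (u (r) (h)))) (t (u (r) (u (r) (h))))))

normal form = (p (h) (p (u (p (u (r) (h)) (t (h))) (u (t (h)) (u (r) (h)))) (t (u (r) (u (r) (h))))))


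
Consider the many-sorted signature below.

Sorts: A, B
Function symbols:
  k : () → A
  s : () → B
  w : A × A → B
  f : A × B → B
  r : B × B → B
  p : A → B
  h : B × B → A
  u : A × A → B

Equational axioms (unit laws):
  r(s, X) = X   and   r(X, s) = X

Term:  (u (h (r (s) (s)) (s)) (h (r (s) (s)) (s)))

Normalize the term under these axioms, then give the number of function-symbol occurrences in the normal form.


size = 7

1. (u (h (r (s) (s)) (s)) (h (r (s) (s)) (s)))  →  (u (h (s) (s)) (h (r (s) (s)) (s)))
2. (u (h (s) (s)) (h (r (s) (s)) (s)))  →  (u (h (s) (s)) (h (s) (s)))
normal form: (u (h (s) (s)) (h (s) (s)))


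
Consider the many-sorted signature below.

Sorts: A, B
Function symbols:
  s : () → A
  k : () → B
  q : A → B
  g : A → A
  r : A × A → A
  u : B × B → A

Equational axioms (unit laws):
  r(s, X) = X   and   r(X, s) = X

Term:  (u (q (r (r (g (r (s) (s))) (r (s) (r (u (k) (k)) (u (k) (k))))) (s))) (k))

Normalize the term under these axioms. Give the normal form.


1. (u (q (r (r (g (r (s) (s))) (r (s) (r (u (k) (k)) (u (k) (k))))) (s))) (k))  →  (u (q (r (g (r (s) (s))) (r (s) (r (u (k) (k)) (u (k) (k)))))) (k))
2. (u (q (r (g (r (s) (s))) (r (s) (r (u (k) (k)) (u (k) (k)))))) (k))  →  (u (q (r (g (s)) (r (s) (r (u (k) (k)) (u (k) (k)))))) (k))
3. (u (q (r (g (s)) (r (s) (r (u (k) (k)) (u (k) (k)))))) (k))  →  (u (q (r (g (s)) (r (u (k) (k)) (u (k) (k))))) (k))

normal form = (u (q (r (g (s)) (r (u (k) (k)) (u (k) (k))))) (k))


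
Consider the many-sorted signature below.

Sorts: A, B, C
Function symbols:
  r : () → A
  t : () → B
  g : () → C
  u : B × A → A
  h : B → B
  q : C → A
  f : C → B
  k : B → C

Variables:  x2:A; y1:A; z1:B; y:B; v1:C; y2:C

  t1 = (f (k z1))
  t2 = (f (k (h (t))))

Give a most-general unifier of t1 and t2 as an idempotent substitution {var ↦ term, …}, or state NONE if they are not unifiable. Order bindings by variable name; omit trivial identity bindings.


{z1 ↦ (h (t))}


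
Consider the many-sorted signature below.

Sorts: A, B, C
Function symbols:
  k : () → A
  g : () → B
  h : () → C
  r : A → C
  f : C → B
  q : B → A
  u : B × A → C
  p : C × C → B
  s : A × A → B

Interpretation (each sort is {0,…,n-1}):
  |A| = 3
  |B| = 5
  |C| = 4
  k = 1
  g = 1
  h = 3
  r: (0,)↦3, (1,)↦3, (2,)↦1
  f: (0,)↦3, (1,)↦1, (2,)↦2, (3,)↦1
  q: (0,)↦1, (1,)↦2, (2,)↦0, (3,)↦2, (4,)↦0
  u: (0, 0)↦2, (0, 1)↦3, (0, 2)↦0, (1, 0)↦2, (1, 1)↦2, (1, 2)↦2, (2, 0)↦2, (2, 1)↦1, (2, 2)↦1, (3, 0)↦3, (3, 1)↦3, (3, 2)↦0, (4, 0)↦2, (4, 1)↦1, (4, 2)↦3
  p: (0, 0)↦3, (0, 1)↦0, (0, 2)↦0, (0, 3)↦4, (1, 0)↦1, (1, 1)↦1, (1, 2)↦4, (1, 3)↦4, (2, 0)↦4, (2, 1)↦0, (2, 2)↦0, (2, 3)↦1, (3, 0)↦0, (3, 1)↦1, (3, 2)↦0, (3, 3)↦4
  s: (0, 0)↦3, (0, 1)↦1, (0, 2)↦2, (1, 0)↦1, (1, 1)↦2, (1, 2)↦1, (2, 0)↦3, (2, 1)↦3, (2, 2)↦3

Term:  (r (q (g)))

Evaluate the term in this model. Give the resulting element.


  g = 1
  (q (g)) = q(1,) = 2
  (r (q (g))) = r(2,) = 1

value = 1


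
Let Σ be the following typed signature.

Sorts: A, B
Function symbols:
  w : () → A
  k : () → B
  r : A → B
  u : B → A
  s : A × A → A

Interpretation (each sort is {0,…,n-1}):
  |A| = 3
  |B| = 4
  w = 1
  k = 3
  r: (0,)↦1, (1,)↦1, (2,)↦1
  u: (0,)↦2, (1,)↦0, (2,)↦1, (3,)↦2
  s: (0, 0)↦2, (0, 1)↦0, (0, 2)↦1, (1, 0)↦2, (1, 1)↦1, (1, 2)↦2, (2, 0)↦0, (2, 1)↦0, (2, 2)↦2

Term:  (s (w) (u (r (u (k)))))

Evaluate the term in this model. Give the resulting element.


value = 2

  w = 1
  k = 3
  (u (k)) = u(3,) = 2
  (r (u (k))) = r(2,) = 1
  (u (r (u (k)))) = u(1,) = 0
  (s (w) (u (r (u (k))))) = s(1, 0) = 2


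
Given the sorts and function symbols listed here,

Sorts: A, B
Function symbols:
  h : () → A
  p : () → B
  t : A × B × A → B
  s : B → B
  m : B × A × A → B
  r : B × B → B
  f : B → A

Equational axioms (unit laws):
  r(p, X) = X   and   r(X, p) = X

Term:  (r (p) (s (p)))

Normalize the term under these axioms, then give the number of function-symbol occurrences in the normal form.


1. (r (p) (s (p)))  →  (s (p))
normal form: (s (p))

size = 2


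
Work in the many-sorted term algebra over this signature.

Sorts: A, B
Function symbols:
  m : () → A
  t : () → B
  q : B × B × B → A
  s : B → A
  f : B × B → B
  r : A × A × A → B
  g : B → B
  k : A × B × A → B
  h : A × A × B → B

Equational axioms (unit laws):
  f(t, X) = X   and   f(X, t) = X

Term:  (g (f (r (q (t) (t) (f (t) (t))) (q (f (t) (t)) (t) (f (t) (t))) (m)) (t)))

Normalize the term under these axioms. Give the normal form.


1. (g (f (r (q (t) (t) (f (t) (t))) (q (f (t) (t)) (t) (f (t) (t))) (m)) (t)))  →  (g (r (q (t) (t) (f (t) (t))) (q (f (t) (t)) (t) (f (t) (t))) (m)))
2. (g (r (q (t) (t) (f (t) (t))) (q (f (t) (t)) (t) (f (t) (t))) (m)))  →  (g (r (q (t) (t) (t)) (q (f (t) (t)) (t) (f (t) (t))) (m)))
3. (g (r (q (t) (t) (t)) (q (f (t) (t)) (t) (f (t) (t))) (m)))  →  (g (r (q (t) (t) (t)) (q (t) (t) (f (t) (t))) (m)))
4. (g (r (q (t) (t) (t)) (q (t) (t) (f (t) (t))) (m)))  →  (g (r (q (t) (t) (t)) (q (t) (t) (t)) (m)))

normal form = (g (r (q (t) (t) (t)) (q (t) (t) (t)) (m)))


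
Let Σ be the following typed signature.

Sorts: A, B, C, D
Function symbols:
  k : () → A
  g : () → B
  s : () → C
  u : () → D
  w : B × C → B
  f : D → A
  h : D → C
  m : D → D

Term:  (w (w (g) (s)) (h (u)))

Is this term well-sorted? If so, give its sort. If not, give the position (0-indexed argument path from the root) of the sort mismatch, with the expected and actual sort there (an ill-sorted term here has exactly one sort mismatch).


well-sorted; sort = B

    (g) : B
    (s) : C
  (w (g) (s)) : B
    (u) : D
  (h (u)) : C
(w (w (g) (s)) (h (u))) : B


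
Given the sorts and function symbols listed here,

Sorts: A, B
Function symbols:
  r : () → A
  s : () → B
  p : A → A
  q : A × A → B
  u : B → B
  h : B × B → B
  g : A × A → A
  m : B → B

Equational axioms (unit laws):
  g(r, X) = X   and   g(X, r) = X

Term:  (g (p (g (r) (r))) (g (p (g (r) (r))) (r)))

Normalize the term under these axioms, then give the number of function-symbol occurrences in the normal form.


1. (g (p (g (r) (r))) (g (p (g (r) (r))) (r)))  →  (g (p (r)) (g (p (g (r) (r))) (r)))
2. (g (p (r)) (g (p (g (r) (r))) (r)))  →  (g (p (r)) (p (g (r) (r))))
3. (g (p (r)) (p (g (r) (r))))  →  (g (p (r)) (p (r)))
normal form: (g (p (r)) (p (r)))

size = 5


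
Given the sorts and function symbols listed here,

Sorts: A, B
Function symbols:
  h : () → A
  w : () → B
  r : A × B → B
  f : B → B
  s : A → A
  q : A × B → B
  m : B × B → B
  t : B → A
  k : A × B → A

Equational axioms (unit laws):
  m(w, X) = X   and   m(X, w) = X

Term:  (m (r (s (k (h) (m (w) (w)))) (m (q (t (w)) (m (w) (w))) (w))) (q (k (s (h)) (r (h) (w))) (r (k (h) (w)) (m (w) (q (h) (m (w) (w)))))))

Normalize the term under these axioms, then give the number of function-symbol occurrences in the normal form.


size = 24

1. (m (r (s (k (h) (m (w) (w)))) (m (q (t (w)) (m (w) (w))) (w))) (q (k (s (h)) (r (h) (w))) (r (k (h) (w)) (m (w) (q (h) (m (w) (w)))))))  →  (m (r (s (k (h) (w))) (m (q (t (w)) (m (w) (w))) (w))) (q (k (s (h)) (r (h) (w))) (r (k (h) (w)) (m (w) (q (h) (m (w) (w)))))))
2. (m (r (s (k (h) (w))) (m (q (t (w)) (m (w) (w))) (w))) (q (k (s (h)) (r (h) (w))) (r (k (h) (w)) (m (w) (q (h) (m (w) (w)))))))  →  (m (r (s (k (h) (w))) (q (t (w)) (m (w) (w)))) (q (k (s (h)) (r (h) (w))) (r (k (h) (w)) (m (w) (q (h) (m (w) (w)))))))
3. (m (r (s (k (h) (w))) (q (t (w)) (m (w) (w)))) (q (k (s (h)) (r (h) (w))) (r (k (h) (w)) (m (w) (q (h) (m (w) (w)))))))  →  (m (r (s (k (h) (w))) (q (t (w)) (w))) (q (k (s (h)) (r (h) (w))) (r (k (h) (w)) (m (w) (q (h) (m (w) (w)))))))
4. (m (r (s (k (h) (w))) (q (t (w)) (w))) (q (k (s (h)) (r (h) (w))) (r (k (h) (w)) (m (w) (q (h) (m (w) (w)))))))  →  (m (r (s (k (h) (w))) (q (t (w)) (w))) (q (k (s (h)) (r (h) (w))) (r (k (h) (w)) (q (h) (m (w) (w))))))
5. (m (r (s (k (h) (w))) (q (t (w)) (w))) (q (k (s (h)) (r (h) (w))) (r (k (h) (w)) (q (h) (m (w) (w))))))  →  (m (r (s (k (h) (w))) (q (t (w)) (w))) (q (k (s (h)) (r (h) (w))) (r (k (h) (w)) (q (h) (w)))))
normal form: (m (r (s (k (h) (w))) (q (t (w)) (w))) (q (k (s (h)) (r (h) (w))) (r (k (h) (w)) (q (h) (w)))))


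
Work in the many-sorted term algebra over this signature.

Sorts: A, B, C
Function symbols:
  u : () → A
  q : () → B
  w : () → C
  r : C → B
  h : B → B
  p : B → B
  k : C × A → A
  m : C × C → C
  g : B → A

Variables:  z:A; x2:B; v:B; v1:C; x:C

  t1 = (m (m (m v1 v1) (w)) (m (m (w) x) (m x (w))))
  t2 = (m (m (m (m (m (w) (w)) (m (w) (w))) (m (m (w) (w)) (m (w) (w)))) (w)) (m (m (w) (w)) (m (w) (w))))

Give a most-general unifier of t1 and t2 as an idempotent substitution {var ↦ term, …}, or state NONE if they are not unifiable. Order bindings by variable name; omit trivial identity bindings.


{v1 ↦ (m (m (w) (w)) (m (w) (w))), x ↦ (w)}


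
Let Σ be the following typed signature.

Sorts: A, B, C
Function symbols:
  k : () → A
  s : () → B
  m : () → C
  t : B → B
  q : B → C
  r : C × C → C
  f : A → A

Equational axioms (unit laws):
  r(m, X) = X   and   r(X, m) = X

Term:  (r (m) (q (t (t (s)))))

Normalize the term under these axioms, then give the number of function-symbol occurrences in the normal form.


size = 4

1. (r (m) (q (t (t (s)))))  →  (q (t (t (s))))
normal form: (q (t (t (s))))


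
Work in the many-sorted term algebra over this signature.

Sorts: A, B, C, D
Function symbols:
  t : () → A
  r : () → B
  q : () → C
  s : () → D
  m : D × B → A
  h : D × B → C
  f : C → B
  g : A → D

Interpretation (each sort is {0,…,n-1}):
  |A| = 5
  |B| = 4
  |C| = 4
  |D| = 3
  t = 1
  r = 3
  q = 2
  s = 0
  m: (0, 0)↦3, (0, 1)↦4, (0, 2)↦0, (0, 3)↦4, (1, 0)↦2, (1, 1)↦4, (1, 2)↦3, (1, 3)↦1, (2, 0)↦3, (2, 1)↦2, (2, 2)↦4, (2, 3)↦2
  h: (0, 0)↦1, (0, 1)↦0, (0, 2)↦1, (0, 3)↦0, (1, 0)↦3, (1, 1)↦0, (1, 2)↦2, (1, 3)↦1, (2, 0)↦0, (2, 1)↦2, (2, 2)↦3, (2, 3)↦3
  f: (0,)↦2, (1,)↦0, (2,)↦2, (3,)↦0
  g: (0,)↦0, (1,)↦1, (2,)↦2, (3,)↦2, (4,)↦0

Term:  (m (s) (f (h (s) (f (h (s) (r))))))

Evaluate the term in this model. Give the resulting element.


value = 3

  s = 0
  s = 0
  s = 0
  r = 3
  (h (s) (r)) = h(0, 3) = 0
  (f (h (s) (r))) = f(0,) = 2
  (h (s) (f (h (s) (r)))) = h(0, 2) = 1
  (f (h (s) (f (h (s) (r))))) = f(1,) = 0
  (m (s) (f (h (s) (f (h (s) (r)))))) = m(0, 0) = 3


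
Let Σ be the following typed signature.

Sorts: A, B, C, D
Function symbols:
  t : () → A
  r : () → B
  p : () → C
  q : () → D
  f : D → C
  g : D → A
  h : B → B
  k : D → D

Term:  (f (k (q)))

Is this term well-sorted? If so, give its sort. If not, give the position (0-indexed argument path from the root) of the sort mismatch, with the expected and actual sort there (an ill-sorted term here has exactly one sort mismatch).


    (q) : D
  (k (q)) : D
(f (k (q))) : C

well-sorted; sort = C


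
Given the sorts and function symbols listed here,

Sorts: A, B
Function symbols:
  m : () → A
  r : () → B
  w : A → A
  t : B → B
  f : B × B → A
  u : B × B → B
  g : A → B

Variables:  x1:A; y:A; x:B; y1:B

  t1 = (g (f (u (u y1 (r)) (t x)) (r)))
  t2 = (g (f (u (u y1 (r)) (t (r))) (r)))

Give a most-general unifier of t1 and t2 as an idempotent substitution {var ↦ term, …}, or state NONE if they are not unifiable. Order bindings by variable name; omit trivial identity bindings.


{x ↦ (r)}


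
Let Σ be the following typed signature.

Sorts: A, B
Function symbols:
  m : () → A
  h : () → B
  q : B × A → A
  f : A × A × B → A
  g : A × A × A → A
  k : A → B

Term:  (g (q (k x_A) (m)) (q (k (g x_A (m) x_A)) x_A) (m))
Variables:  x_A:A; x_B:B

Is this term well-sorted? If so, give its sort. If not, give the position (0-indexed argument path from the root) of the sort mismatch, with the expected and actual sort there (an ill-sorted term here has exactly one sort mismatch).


      x_A : A
    (k x_A) : B
    (m) : A
  (q (k x_A) (m)) : A
        x_A : A
        (m) : A
        x_A : A
      (g x_A (m) x_A) : A
    (k (g x_A (m) x_A)) : B
    x_A : A
  (q (k (g x_A (m) x_A)) x_A) : A
  (m) : A
(g (q (k x_A) (m)) (q (k (g x_A (m) x_A)) x_A) (m)) : A

well-sorted; sort = A


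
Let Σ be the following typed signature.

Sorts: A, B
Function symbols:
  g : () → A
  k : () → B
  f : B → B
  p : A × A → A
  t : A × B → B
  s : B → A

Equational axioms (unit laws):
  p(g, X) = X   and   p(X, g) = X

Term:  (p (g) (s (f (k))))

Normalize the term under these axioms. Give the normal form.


normal form = (s (f (k)))

1. (p (g) (s (f (k))))  →  (s (f (k)))


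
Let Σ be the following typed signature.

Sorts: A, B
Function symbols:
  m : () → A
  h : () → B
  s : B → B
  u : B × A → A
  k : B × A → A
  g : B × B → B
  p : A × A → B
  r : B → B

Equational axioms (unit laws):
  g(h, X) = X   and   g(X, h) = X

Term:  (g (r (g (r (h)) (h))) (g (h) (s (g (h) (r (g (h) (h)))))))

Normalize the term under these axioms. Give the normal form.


normal form = (g (r (r (h))) (s (r (h))))

1. (g (r (g (r (h)) (h))) (g (h) (s (g (h) (r (g (h) (h)))))))  →  (g (r (r (h))) (g (h) (s (g (h) (r (g (h) (h)))))))
2. (g (r (r (h))) (g (h) (s (g (h) (r (g (h) (h)))))))  →  (g (r (r (h))) (s (g (h) (r (g (h) (h))))))
3. (g (r (r (h))) (s (g (h) (r (g (h) (h))))))  →  (g (r (r (h))) (s (r (g (h) (h)))))
4. (g (r (r (h))) (s (r (g (h) (h)))))  →  (g (r (r (h))) (s (r (h))))


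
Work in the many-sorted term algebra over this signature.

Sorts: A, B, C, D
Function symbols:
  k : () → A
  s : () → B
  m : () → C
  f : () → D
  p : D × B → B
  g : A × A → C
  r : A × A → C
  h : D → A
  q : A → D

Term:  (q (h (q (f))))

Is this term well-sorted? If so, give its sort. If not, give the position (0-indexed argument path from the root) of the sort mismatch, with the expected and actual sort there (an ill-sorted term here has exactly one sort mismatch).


ill-sorted at position [0, 0, 0]: expected A, got D

      (f) : D
    (q (f)) : ✗ arg 0 at [0, 0, 0] has sort D, expected A


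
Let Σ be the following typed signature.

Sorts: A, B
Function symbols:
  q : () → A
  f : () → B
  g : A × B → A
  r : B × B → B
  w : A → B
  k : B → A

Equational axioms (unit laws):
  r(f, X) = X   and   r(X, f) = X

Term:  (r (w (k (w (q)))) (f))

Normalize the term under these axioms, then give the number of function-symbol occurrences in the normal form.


1. (r (w (k (w (q)))) (f))  →  (w (k (w (q))))
normal form: (w (k (w (q))))

size = 4


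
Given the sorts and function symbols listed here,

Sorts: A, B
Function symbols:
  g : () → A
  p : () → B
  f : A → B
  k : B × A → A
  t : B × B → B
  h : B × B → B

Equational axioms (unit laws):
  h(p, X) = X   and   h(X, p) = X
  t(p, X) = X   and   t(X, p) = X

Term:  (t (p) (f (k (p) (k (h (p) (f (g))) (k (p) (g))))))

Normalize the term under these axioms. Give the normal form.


1. (t (p) (f (k (p) (k (h (p) (f (g))) (k (p) (g))))))  →  (f (k (p) (k (h (p) (f (g))) (k (p) (g)))))
2. (f (k (p) (k (h (p) (f (g))) (k (p) (g)))))  →  (f (k (p) (k (f (g)) (k (p) (g)))))

normal form = (f (k (p) (k (f (g)) (k (p) (g)))))


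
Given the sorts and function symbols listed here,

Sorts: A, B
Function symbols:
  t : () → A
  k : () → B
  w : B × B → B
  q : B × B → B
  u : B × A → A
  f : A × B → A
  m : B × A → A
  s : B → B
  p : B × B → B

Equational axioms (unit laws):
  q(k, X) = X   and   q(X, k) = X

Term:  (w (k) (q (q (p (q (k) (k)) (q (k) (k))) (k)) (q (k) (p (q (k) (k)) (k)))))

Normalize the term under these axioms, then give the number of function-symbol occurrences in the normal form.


size = 9

1. (w (k) (q (q (p (q (k) (k)) (q (k) (k))) (k)) (q (k) (p (q (k) (k)) (k)))))  →  (w (k) (q (p (q (k) (k)) (q (k) (k))) (q (k) (p (q (k) (k)) (k)))))
2. (w (k) (q (p (q (k) (k)) (q (k) (k))) (q (k) (p (q (k) (k)) (k)))))  →  (w (k) (q (p (k) (q (k) (k))) (q (k) (p (q (k) (k)) (k)))))
3. (w (k) (q (p (k) (q (k) (k))) (q (k) (p (q (k) (k)) (k)))))  →  (w (k) (q (p (k) (k)) (q (k) (p (q (k) (k)) (k)))))
4. (w (k) (q (p (k) (k)) (q (k) (p (q (k) (k)) (k)))))  →  (w (k) (q (p (k) (k)) (p (q (k) (k)) (k))))
5. (w (k) (q (p (k) (k)) (p (q (k) (k)) (k))))  →  (w (k) (q (p (k) (k)) (p (k) (k))))
normal form: (w (k) (q (p (k) (k)) (p (k) (k))))


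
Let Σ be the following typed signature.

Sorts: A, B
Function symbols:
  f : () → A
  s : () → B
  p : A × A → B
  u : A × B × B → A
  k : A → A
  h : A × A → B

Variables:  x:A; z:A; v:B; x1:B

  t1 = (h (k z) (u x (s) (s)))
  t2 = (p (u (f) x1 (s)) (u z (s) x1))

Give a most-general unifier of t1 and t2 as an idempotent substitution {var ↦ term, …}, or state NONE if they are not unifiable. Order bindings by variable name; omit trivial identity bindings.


head clash or occurs-check failure — not unifiable

NONE (not unifiable)
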